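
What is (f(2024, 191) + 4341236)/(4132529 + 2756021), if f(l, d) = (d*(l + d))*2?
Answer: 2593683/3444275 ≈ 0.75304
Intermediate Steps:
f(l, d) = 2*d*(d + l) (f(l, d) = (d*(d + l))*2 = 2*d*(d + l))
(f(2024, 191) + 4341236)/(4132529 + 2756021) = (2*191*(191 + 2024) + 4341236)/(4132529 + 2756021) = (2*191*2215 + 4341236)/6888550 = (846130 + 4341236)*(1/6888550) = 5187366*(1/6888550) = 2593683/3444275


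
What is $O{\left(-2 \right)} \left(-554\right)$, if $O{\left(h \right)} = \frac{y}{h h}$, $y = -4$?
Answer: $554$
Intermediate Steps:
$O{\left(h \right)} = - \frac{4}{h^{2}}$ ($O{\left(h \right)} = - \frac{4}{h h} = - \frac{4}{h^{2}}$)
$O{\left(-2 \right)} \left(-554\right) = - \frac{4}{4} \left(-554\right) = \left(-4\right) \frac{1}{4} \left(-554\right) = \left(-1\right) \left(-554\right) = 554$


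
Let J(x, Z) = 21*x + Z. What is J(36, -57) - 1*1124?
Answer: -425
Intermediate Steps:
J(x, Z) = Z + 21*x
J(36, -57) - 1*1124 = (-57 + 21*36) - 1*1124 = (-57 + 756) - 1124 = 699 - 1124 = -425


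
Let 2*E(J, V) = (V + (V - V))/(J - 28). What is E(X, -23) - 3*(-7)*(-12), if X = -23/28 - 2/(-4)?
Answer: -199514/793 ≈ -251.59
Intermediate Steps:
X = -9/28 (X = -23*1/28 - 2*(-¼) = -23/28 + ½ = -9/28 ≈ -0.32143)
E(J, V) = V/(2*(-28 + J)) (E(J, V) = ((V + (V - V))/(J - 28))/2 = ((V + 0)/(-28 + J))/2 = (V/(-28 + J))/2 = V/(2*(-28 + J)))
E(X, -23) - 3*(-7)*(-12) = (½)*(-23)/(-28 - 9/28) - 3*(-7)*(-12) = (½)*(-23)/(-793/28) - (-21)*(-12) = (½)*(-23)*(-28/793) - 1*252 = 322/793 - 252 = -199514/793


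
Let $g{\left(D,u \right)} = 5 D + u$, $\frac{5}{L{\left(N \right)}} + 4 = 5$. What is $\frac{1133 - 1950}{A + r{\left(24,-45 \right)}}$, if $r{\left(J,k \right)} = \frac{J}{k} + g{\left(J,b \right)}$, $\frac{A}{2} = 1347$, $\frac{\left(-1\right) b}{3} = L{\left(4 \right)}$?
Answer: $- \frac{12255}{41977} \approx -0.29195$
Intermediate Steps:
$L{\left(N \right)} = 5$ ($L{\left(N \right)} = \frac{5}{-4 + 5} = \frac{5}{1} = 5 \cdot 1 = 5$)
$b = -15$ ($b = \left(-3\right) 5 = -15$)
$A = 2694$ ($A = 2 \cdot 1347 = 2694$)
$g{\left(D,u \right)} = u + 5 D$
$r{\left(J,k \right)} = -15 + 5 J + \frac{J}{k}$ ($r{\left(J,k \right)} = \frac{J}{k} + \left(-15 + 5 J\right) = -15 + 5 J + \frac{J}{k}$)
$\frac{1133 - 1950}{A + r{\left(24,-45 \right)}} = \frac{1133 - 1950}{2694 + \left(-15 + 5 \cdot 24 + \frac{24}{-45}\right)} = - \frac{817}{2694 + \left(-15 + 120 + 24 \left(- \frac{1}{45}\right)\right)} = - \frac{817}{2694 - - \frac{1567}{15}} = - \frac{817}{2694 + \frac{1567}{15}} = - \frac{817}{\frac{41977}{15}} = \left(-817\right) \frac{15}{41977} = - \frac{12255}{41977}$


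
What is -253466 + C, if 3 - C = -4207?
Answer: -249256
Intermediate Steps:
C = 4210 (C = 3 - 1*(-4207) = 3 + 4207 = 4210)
-253466 + C = -253466 + 4210 = -249256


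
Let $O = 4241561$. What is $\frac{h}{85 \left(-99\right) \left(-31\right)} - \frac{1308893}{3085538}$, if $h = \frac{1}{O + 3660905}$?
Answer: $- \frac{674563136033715958}{1590191245299333105} \approx -0.4242$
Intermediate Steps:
$h = \frac{1}{7902466}$ ($h = \frac{1}{4241561 + 3660905} = \frac{1}{7902466} \approx 1.2654 \cdot 10^{-7}$)
$\frac{h}{85 \left(-99\right) \left(-31\right)} - \frac{1308893}{3085538} = \frac{1}{7902466 \cdot 85 \left(-99\right) \left(-31\right)} - \frac{1308893}{3085538} = \frac{1}{7902466 \left(\left(-8415\right) \left(-31\right)\right)} - \frac{1308893}{3085538} = \frac{1}{7902466 \cdot 260865} - \frac{1308893}{3085538} = \frac{1}{7902466} \cdot \frac{1}{260865} - \frac{1308893}{3085538} = \frac{1}{2061476793090} - \frac{1308893}{3085538} = - \frac{674563136033715958}{1590191245299333105}$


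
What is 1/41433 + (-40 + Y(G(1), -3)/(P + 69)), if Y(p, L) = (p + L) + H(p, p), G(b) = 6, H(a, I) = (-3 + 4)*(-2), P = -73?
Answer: -6670709/165732 ≈ -40.250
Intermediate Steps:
H(a, I) = -2 (H(a, I) = 1*(-2) = -2)
Y(p, L) = -2 + L + p (Y(p, L) = (p + L) - 2 = (L + p) - 2 = -2 + L + p)
1/41433 + (-40 + Y(G(1), -3)/(P + 69)) = 1/41433 + (-40 + (-2 - 3 + 6)/(-73 + 69)) = 1/41433 + (-40 + 1/(-4)) = 1/41433 + (-40 - ¼*1) = 1/41433 + (-40 - ¼) = 1/41433 - 161/4 = -6670709/165732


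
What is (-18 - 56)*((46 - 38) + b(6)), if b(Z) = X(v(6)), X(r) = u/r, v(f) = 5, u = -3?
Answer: -2738/5 ≈ -547.60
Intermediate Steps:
X(r) = -3/r
b(Z) = -⅗ (b(Z) = -3/5 = -3*⅕ = -⅗)
(-18 - 56)*((46 - 38) + b(6)) = (-18 - 56)*((46 - 38) - ⅗) = -74*(8 - ⅗) = -74*37/5 = -2738/5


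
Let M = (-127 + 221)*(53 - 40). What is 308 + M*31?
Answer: 38190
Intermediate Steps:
M = 1222 (M = 94*13 = 1222)
308 + M*31 = 308 + 1222*31 = 308 + 37882 = 38190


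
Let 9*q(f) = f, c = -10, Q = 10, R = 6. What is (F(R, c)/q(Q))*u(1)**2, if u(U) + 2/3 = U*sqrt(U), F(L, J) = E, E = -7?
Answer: -7/10 ≈ -0.70000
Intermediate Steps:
F(L, J) = -7
q(f) = f/9
u(U) = -2/3 + U**(3/2) (u(U) = -2/3 + U*sqrt(U) = -2/3 + U**(3/2))
(F(R, c)/q(Q))*u(1)**2 = (-7/((1/9)*10))*(-2/3 + 1**(3/2))**2 = (-7/10/9)*(-2/3 + 1)**2 = (-7*9/10)*(1/3)**2 = -63/10*1/9 = -7/10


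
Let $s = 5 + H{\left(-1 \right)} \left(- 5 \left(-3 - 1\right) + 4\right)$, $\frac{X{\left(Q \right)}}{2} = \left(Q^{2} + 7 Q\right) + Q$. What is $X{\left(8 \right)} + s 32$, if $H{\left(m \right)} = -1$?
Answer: $-352$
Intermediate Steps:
$X{\left(Q \right)} = 2 Q^{2} + 16 Q$ ($X{\left(Q \right)} = 2 \left(\left(Q^{2} + 7 Q\right) + Q\right) = 2 \left(Q^{2} + 8 Q\right) = 2 Q^{2} + 16 Q$)
$s = -19$ ($s = 5 - \left(- 5 \left(-3 - 1\right) + 4\right) = 5 - \left(\left(-5\right) \left(-4\right) + 4\right) = 5 - \left(20 + 4\right) = 5 - 24 = -19$)
$X{\left(8 \right)} + s 32 = 2 \cdot 8 \left(8 + 8\right) - 608 = 2 \cdot 8 \cdot 16 - 608 = 256 - 608 = -352$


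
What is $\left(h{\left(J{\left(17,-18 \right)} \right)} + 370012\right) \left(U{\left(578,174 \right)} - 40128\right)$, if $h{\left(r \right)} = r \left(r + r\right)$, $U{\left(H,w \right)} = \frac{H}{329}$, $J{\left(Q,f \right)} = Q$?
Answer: $- \frac{4892356485060}{329} \approx -1.487 \cdot 10^{10}$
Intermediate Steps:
$U{\left(H,w \right)} = \frac{H}{329}$ ($U{\left(H,w \right)} = H \frac{1}{329} = \frac{H}{329}$)
$h{\left(r \right)} = 2 r^{2}$ ($h{\left(r \right)} = r 2 r = 2 r^{2}$)
$\left(h{\left(J{\left(17,-18 \right)} \right)} + 370012\right) \left(U{\left(578,174 \right)} - 40128\right) = \left(2 \cdot 17^{2} + 370012\right) \left(\frac{1}{329} \cdot 578 - 40128\right) = \left(2 \cdot 289 + 370012\right) \left(\frac{578}{329} - 40128\right) = \left(578 + 370012\right) \left(- \frac{13201534}{329}\right) = 370590 \left(- \frac{13201534}{329}\right) = - \frac{4892356485060}{329}$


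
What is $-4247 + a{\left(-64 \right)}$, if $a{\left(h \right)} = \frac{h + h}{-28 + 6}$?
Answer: $- \frac{46653}{11} \approx -4241.2$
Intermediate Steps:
$a{\left(h \right)} = - \frac{h}{11}$ ($a{\left(h \right)} = \frac{2 h}{-22} = 2 h \left(- \frac{1}{22}\right) = - \frac{h}{11}$)
$-4247 + a{\left(-64 \right)} = -4247 - - \frac{64}{11} = -4247 + \frac{64}{11} = - \frac{46653}{11}$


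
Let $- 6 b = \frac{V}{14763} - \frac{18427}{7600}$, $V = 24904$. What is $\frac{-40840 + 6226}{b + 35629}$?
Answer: $- \frac{1226415556800}{1262382580979} \approx -0.97151$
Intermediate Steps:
$b = \frac{4356179}{35431200}$ ($b = - \frac{\frac{24904}{14763} - \frac{18427}{7600}}{6} = \left(- \frac{1}{6}\right) \left(- \frac{4356179}{5905200}\right) = \frac{4356179}{35431200} \approx 0.12295$)
$\frac{-40840 + 6226}{b + 35629} = \frac{-40840 + 6226}{\frac{4356179}{35431200} + 35629} = - \frac{34614}{\frac{1262382580979}{35431200}} = \left(-34614\right) \frac{35431200}{1262382580979} = - \frac{1226415556800}{1262382580979}$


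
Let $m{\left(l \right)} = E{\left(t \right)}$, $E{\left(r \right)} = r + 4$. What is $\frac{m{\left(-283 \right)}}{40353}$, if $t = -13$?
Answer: $- \frac{3}{13451} \approx -0.00022303$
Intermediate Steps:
$E{\left(r \right)} = 4 + r$
$m{\left(l \right)} = -9$ ($m{\left(l \right)} = 4 - 13 = -9$)
$\frac{m{\left(-283 \right)}}{40353} = - \frac{9}{40353} = \left(-9\right) \frac{1}{40353} = - \frac{3}{13451}$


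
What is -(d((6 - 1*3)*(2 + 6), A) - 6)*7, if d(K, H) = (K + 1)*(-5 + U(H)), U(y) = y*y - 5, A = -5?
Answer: -2583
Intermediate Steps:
U(y) = -5 + y**2 (U(y) = y**2 - 5 = -5 + y**2)
d(K, H) = (1 + K)*(-10 + H**2) (d(K, H) = (K + 1)*(-5 + (-5 + H**2)) = (1 + K)*(-10 + H**2))
-(d((6 - 1*3)*(2 + 6), A) - 6)*7 = -((-10 + (-5)**2 - 10*(6 - 1*3)*(2 + 6) + ((6 - 1*3)*(2 + 6))*(-5)**2) - 6)*7 = -((-10 + 25 - 10*(6 - 3)*8 + ((6 - 3)*8)*25) - 6)*7 = -((-10 + 25 - 30*8 + (3*8)*25) - 6)*7 = -((-10 + 25 - 10*24 + 24*25) - 6)*7 = -((-10 + 25 - 240 + 600) - 6)*7 = -(375 - 6)*7 = -369*7 = -1*2583 = -2583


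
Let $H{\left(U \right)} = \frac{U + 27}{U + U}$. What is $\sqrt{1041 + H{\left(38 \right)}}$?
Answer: $\frac{\sqrt{1504439}}{38} \approx 32.278$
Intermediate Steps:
$H{\left(U \right)} = \frac{27 + U}{2 U}$
$\sqrt{1041 + H{\left(38 \right)}} = \sqrt{1041 + \frac{27 + 38}{2 \cdot 38}} = \sqrt{1041 + \frac{1}{2} \cdot \frac{1}{38} \cdot 65} = \sqrt{1041 + \frac{65}{76}} = \sqrt{\frac{79181}{76}} = \frac{\sqrt{1504439}}{38}$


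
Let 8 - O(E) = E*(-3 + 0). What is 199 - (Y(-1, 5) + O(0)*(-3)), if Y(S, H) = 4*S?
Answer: 227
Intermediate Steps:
O(E) = 8 + 3*E (O(E) = 8 - E*(-3 + 0) = 8 - E*(-3) = 8 - (-3)*E = 8 + 3*E)
199 - (Y(-1, 5) + O(0)*(-3)) = 199 - (4*(-1) + (8 + 3*0)*(-3)) = 199 - (-4 + (8 + 0)*(-3)) = 199 - (-4 + 8*(-3)) = 199 - (-4 - 24) = 199 - 1*(-28) = 199 + 28 = 227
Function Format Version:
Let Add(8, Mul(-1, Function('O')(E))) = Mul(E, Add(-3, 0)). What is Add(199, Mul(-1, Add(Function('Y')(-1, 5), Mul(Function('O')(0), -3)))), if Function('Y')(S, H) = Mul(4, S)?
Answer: 227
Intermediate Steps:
Function('O')(E) = Add(8, Mul(3, E)) (Function('O')(E) = Add(8, Mul(-1, Mul(E, Add(-3, 0)))) = Add(8, Mul(-1, Mul(E, -3))) = Add(8, Mul(-1, Mul(-3, E))) = Add(8, Mul(3, E)))
Add(199, Mul(-1, Add(Function('Y')(-1, 5), Mul(Function('O')(0), -3)))) = Add(199, Mul(-1, Add(Mul(4, -1), Mul(Add(8, Mul(3, 0)), -3)))) = Add(199, Mul(-1, Add(-4, Mul(Add(8, 0), -3)))) = Add(199, Mul(-1, Add(-4, Mul(8, -3)))) = Add(199, Mul(-1, Add(-4, -24))) = Add(199, Mul(-1, -28)) = Add(199, 28) = 227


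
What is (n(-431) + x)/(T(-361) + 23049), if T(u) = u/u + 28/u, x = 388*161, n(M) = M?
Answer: 2488373/924558 ≈ 2.6914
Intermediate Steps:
x = 62468
T(u) = 1 + 28/u
(n(-431) + x)/(T(-361) + 23049) = (-431 + 62468)/((28 - 361)/(-361) + 23049) = 62037/(-1/361*(-333) + 23049) = 62037/(333/361 + 23049) = 62037/(8321022/361) = 62037*(361/8321022) = 2488373/924558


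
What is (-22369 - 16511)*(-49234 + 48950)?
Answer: 11041920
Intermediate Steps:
(-22369 - 16511)*(-49234 + 48950) = -38880*(-284) = 11041920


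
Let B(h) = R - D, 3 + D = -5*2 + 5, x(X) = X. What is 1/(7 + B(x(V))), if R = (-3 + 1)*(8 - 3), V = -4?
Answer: ⅕ ≈ 0.20000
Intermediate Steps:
R = -10 (R = -2*5 = -10)
D = -8 (D = -3 + (-5*2 + 5) = -3 + (-10 + 5) = -3 - 5 = -8)
B(h) = -2 (B(h) = -10 - 1*(-8) = -10 + 8 = -2)
1/(7 + B(x(V))) = 1/(7 - 2) = 1/5 = ⅕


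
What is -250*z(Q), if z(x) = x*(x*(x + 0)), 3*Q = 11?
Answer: -332750/27 ≈ -12324.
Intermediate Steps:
Q = 11/3 (Q = (1/3)*11 = 11/3 ≈ 3.6667)
z(x) = x**3 (z(x) = x*(x*x) = x*x**2 = x**3)
-250*z(Q) = -250*(11/3)**3 = -250*1331/27 = -332750/27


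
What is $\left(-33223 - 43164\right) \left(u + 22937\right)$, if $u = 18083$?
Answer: $-3133394740$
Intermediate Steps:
$\left(-33223 - 43164\right) \left(u + 22937\right) = \left(-33223 - 43164\right) \left(18083 + 22937\right) = \left(-76387\right) 41020 = -3133394740$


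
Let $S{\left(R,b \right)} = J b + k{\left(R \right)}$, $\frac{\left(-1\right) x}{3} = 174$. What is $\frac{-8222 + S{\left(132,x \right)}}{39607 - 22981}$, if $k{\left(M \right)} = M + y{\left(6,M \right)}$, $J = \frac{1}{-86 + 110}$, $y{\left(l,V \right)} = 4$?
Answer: $- \frac{32431}{66504} \approx -0.48765$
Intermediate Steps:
$x = -522$ ($x = \left(-3\right) 174 = -522$)
$J = \frac{1}{24} \approx 0.041667$
$k{\left(M \right)} = 4 + M$ ($k{\left(M \right)} = M + 4 = 4 + M$)
$S{\left(R,b \right)} = 4 + R + \frac{b}{24}$ ($S{\left(R,b \right)} = \frac{b}{24} + \left(4 + R\right) = 4 + R + \frac{b}{24}$)
$\frac{-8222 + S{\left(132,x \right)}}{39607 - 22981} = \frac{-8222 + \left(4 + 132 + \frac{1}{24} \left(-522\right)\right)}{39607 - 22981} = \frac{-8222 + \left(4 + 132 - \frac{87}{4}\right)}{16626} = \left(-8222 + \frac{457}{4}\right) \frac{1}{16626} = \left(- \frac{32431}{4}\right) \frac{1}{16626} = - \frac{32431}{66504}$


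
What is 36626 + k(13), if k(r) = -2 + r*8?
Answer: 36728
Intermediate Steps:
k(r) = -2 + 8*r
36626 + k(13) = 36626 + (-2 + 8*13) = 36626 + (-2 + 104) = 36626 + 102 = 36728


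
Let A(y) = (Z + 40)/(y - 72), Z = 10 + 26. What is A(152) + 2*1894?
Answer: 75779/20 ≈ 3788.9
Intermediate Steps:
Z = 36
A(y) = 76/(-72 + y) (A(y) = (36 + 40)/(y - 72) = 76/(-72 + y))
A(152) + 2*1894 = 76/(-72 + 152) + 2*1894 = 76/80 + 3788 = 76*(1/80) + 3788 = 19/20 + 3788 = 75779/20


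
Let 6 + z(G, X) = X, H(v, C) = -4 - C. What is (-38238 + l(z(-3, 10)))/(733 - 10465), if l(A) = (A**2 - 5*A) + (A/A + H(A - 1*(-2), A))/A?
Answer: 152975/38928 ≈ 3.9297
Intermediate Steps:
z(G, X) = -6 + X
l(A) = A**2 - 5*A + (-3 - A)/A (l(A) = (A**2 - 5*A) + (A/A + (-4 - A))/A = (A**2 - 5*A) + (1 + (-4 - A))/A = (A**2 - 5*A) + (-3 - A)/A = A**2 - 5*A + (-3 - A)/A)
(-38238 + l(z(-3, 10)))/(733 - 10465) = (-38238 + (-3 - (-6 + 10) + (-6 + 10)**2*(-5 + (-6 + 10)))/(-6 + 10))/(733 - 10465) = (-38238 + (-3 - 1*4 + 4**2*(-5 + 4))/4)/(-9732) = (-38238 + (-3 - 4 + 16*(-1))/4)*(-1/9732) = (-38238 + (-3 - 4 - 16)/4)*(-1/9732) = (-38238 + (1/4)*(-23))*(-1/9732) = (-38238 - 23/4)*(-1/9732) = -152975/4*(-1/9732) = 152975/38928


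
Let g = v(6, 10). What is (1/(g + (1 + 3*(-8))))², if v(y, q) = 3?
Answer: 1/400 ≈ 0.0025000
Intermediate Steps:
g = 3
(1/(g + (1 + 3*(-8))))² = (1/(3 + (1 + 3*(-8))))² = (1/(3 + (1 - 24)))² = (1/(3 - 23))² = (1/(-20))² = (-1/20)² = 1/400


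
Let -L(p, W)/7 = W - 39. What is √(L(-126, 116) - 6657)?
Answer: 2*I*√1799 ≈ 84.829*I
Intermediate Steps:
L(p, W) = 273 - 7*W (L(p, W) = -7*(W - 39) = -7*(-39 + W) = 273 - 7*W)
√(L(-126, 116) - 6657) = √((273 - 7*116) - 6657) = √((273 - 812) - 6657) = √(-539 - 6657) = √(-7196) = 2*I*√1799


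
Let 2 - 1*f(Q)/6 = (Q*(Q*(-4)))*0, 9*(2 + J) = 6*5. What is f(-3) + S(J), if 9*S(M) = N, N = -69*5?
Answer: -79/3 ≈ -26.333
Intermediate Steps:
J = 4/3 (J = -2 + (6*5)/9 = -2 + (⅑)*30 = -2 + 10/3 = 4/3 ≈ 1.3333)
N = -345
f(Q) = 12 (f(Q) = 12 - 6*Q*(Q*(-4))*0 = 12 - 6*Q*(-4*Q)*0 = 12 - 6*(-4*Q²)*0 = 12 - 6*0 = 12 + 0 = 12)
S(M) = -115/3 (S(M) = (⅑)*(-345) = -115/3)
f(-3) + S(J) = 12 - 115/3 = -79/3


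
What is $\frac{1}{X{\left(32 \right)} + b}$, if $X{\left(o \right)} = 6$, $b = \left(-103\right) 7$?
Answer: $- \frac{1}{715} \approx -0.0013986$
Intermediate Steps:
$b = -721$
$\frac{1}{X{\left(32 \right)} + b} = \frac{1}{6 - 721} = \frac{1}{-715} = - \frac{1}{715}$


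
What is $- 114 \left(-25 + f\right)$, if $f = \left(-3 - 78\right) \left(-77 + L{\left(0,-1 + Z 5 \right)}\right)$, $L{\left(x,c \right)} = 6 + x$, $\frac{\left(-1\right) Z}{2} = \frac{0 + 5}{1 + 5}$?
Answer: $-652764$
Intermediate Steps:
$Z = - \frac{5}{3}$ ($Z = - 2 \frac{0 + 5}{1 + 5} = - 2 \cdot \frac{5}{6} = - 2 \cdot 5 \cdot \frac{1}{6} = \left(-2\right) \frac{5}{6} = - \frac{5}{3} \approx -1.6667$)
$f = 5751$ ($f = \left(-3 - 78\right) \left(-77 + \left(6 + 0\right)\right) = - 81 \left(-77 + 6\right) = \left(-81\right) \left(-71\right) = 5751$)
$- 114 \left(-25 + f\right) = - 114 \left(-25 + 5751\right) = \left(-114\right) 5726 = -652764$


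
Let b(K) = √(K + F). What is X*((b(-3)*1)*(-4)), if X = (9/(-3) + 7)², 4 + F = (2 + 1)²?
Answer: -64*√2 ≈ -90.510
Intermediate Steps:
F = 5 (F = -4 + (2 + 1)² = -4 + 3² = -4 + 9 = 5)
b(K) = √(5 + K) (b(K) = √(K + 5) = √(5 + K))
X = 16 (X = (9*(-⅓) + 7)² = (-3 + 7)² = 4² = 16)
X*((b(-3)*1)*(-4)) = 16*((√(5 - 3)*1)*(-4)) = 16*((√2*1)*(-4)) = 16*(√2*(-4)) = 16*(-4*√2) = -64*√2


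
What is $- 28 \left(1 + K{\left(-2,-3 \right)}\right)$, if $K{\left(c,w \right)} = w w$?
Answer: $-280$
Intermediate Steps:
$K{\left(c,w \right)} = w^{2}$
$- 28 \left(1 + K{\left(-2,-3 \right)}\right) = - 28 \left(1 + \left(-3\right)^{2}\right) = - 28 \left(1 + 9\right) = \left(-28\right) 10 = -280$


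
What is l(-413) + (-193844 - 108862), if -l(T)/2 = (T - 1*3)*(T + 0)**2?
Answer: 141610702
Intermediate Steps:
l(T) = -2*T**2*(-3 + T) (l(T) = -2*(T - 1*3)*(T + 0)**2 = -2*(T - 3)*T**2 = -2*(-3 + T)*T**2 = -2*T**2*(-3 + T))
l(-413) + (-193844 - 108862) = 2*(-413)**2*(3 - 1*(-413)) + (-193844 - 108862) = 2*170569*(3 + 413) - 302706 = 2*170569*416 - 302706 = 141913408 - 302706 = 141610702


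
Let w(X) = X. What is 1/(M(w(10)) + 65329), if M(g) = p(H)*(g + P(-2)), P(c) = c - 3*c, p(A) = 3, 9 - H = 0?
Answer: 1/65371 ≈ 1.5297e-5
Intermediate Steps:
H = 9 (H = 9 - 1*0 = 9 + 0 = 9)
P(c) = -2*c
M(g) = 12 + 3*g (M(g) = 3*(g - 2*(-2)) = 3*(g + 4) = 3*(4 + g) = 12 + 3*g)
1/(M(w(10)) + 65329) = 1/((12 + 3*10) + 65329) = 1/((12 + 30) + 65329) = 1/(42 + 65329) = 1/65371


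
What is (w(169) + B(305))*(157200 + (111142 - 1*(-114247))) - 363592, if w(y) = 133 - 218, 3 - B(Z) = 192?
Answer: -105192978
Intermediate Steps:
B(Z) = -189 (B(Z) = 3 - 1*192 = 3 - 192 = -189)
w(y) = -85
(w(169) + B(305))*(157200 + (111142 - 1*(-114247))) - 363592 = (-85 - 189)*(157200 + (111142 - 1*(-114247))) - 363592 = -274*(157200 + (111142 + 114247)) - 363592 = -274*(157200 + 225389) - 363592 = -274*382589 - 363592 = -104829386 - 363592 = -105192978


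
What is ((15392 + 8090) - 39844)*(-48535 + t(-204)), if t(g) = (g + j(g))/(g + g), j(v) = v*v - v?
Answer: 795798594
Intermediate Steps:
j(v) = v² - v
t(g) = (g + g*(-1 + g))/(2*g) (t(g) = (g + g*(-1 + g))/(g + g) = (g + g*(-1 + g))/((2*g)) = (g + g*(-1 + g))*(1/(2*g)) = (g + g*(-1 + g))/(2*g))
((15392 + 8090) - 39844)*(-48535 + t(-204)) = ((15392 + 8090) - 39844)*(-48535 + (½)*(-204)) = (23482 - 39844)*(-48535 - 102) = -16362*(-48637) = 795798594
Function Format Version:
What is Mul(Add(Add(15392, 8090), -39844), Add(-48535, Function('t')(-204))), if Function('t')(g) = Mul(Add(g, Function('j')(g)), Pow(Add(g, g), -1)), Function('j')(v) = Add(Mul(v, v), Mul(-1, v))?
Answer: 795798594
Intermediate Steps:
Function('j')(v) = Add(Pow(v, 2), Mul(-1, v))
Function('t')(g) = Mul(Rational(1, 2), Pow(g, -1), Add(g, Mul(g, Add(-1, g)))) (Function('t')(g) = Mul(Add(g, Mul(g, Add(-1, g))), Pow(Add(g, g), -1)) = Mul(Add(g, Mul(g, Add(-1, g))), Pow(Mul(2, g), -1)) = Mul(Add(g, Mul(g, Add(-1, g))), Mul(Rational(1, 2), Pow(g, -1))) = Mul(Rational(1, 2), Pow(g, -1), Add(g, Mul(g, Add(-1, g)))))
Mul(Add(Add(15392, 8090), -39844), Add(-48535, Function('t')(-204))) = Mul(Add(Add(15392, 8090), -39844), Add(-48535, Mul(Rational(1, 2), -204))) = Mul(Add(23482, -39844), Add(-48535, -102)) = Mul(-16362, -48637) = 795798594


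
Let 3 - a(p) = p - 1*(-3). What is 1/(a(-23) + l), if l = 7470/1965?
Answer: 131/3511 ≈ 0.037311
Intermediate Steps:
a(p) = -p (a(p) = 3 - (p - 1*(-3)) = 3 - (p + 3) = 3 - (3 + p) = 3 + (-3 - p) = -p)
l = 498/131 (l = 7470*(1/1965) = 498/131 ≈ 3.8015)
1/(a(-23) + l) = 1/(-1*(-23) + 498/131) = 1/(23 + 498/131) = 1/(3511/131) = 131/3511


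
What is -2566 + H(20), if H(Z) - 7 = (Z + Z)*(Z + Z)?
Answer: -959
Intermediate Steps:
H(Z) = 7 + 4*Z**2 (H(Z) = 7 + (Z + Z)*(Z + Z) = 7 + (2*Z)*(2*Z) = 7 + 4*Z**2)
-2566 + H(20) = -2566 + (7 + 4*20**2) = -2566 + (7 + 4*400) = -2566 + (7 + 1600) = -2566 + 1607 = -959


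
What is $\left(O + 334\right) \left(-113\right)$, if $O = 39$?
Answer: $-42149$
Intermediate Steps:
$\left(O + 334\right) \left(-113\right) = \left(39 + 334\right) \left(-113\right) = 373 \left(-113\right) = -42149$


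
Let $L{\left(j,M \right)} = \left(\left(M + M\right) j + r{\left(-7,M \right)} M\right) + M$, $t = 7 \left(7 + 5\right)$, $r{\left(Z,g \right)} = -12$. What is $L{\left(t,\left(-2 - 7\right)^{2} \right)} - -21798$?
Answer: $34515$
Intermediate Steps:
$t = 84$ ($t = 7 \cdot 12 = 84$)
$L{\left(j,M \right)} = - 11 M + 2 M j$ ($L{\left(j,M \right)} = \left(\left(M + M\right) j - 12 M\right) + M = \left(2 M j - 12 M\right) + M = \left(- 12 M + 2 M j\right) + M = - 11 M + 2 M j$)
$L{\left(t,\left(-2 - 7\right)^{2} \right)} - -21798 = \left(-2 - 7\right)^{2} \left(-11 + 2 \cdot 84\right) - -21798 = \left(-9\right)^{2} \left(-11 + 168\right) + 21798 = 81 \cdot 157 + 21798 = 12717 + 21798 = 34515$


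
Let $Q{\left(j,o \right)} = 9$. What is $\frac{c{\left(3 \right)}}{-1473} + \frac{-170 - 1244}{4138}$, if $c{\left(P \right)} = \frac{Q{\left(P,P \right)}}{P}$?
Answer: $- \frac{349206}{1015879} \approx -0.34375$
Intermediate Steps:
$c{\left(P \right)} = \frac{9}{P}$
$\frac{c{\left(3 \right)}}{-1473} + \frac{-170 - 1244}{4138} = \frac{9 \cdot \frac{1}{3}}{-1473} + \frac{-170 - 1244}{4138} = 9 \cdot \frac{1}{3} \left(- \frac{1}{1473}\right) + \left(-170 - 1244\right) \frac{1}{4138} = 3 \left(- \frac{1}{1473}\right) - \frac{707}{2069} = - \frac{1}{491} - \frac{707}{2069} = - \frac{349206}{1015879}$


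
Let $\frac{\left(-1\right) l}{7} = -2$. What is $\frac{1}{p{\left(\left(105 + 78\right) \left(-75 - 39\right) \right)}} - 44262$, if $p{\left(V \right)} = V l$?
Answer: $- \frac{12927513817}{292068} \approx -44262.0$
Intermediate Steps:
$l = 14$ ($l = \left(-7\right) \left(-2\right) = 14$)
$p{\left(V \right)} = 14 V$ ($p{\left(V \right)} = V 14 = 14 V$)
$\frac{1}{p{\left(\left(105 + 78\right) \left(-75 - 39\right) \right)}} - 44262 = \frac{1}{14 \left(105 + 78\right) \left(-75 - 39\right)} - 44262 = \frac{1}{14 \cdot 183 \left(-114\right)} - 44262 = \frac{1}{14 \left(-20862\right)} - 44262 = \frac{1}{-292068} - 44262 = - \frac{1}{292068} - 44262 = - \frac{12927513817}{292068}$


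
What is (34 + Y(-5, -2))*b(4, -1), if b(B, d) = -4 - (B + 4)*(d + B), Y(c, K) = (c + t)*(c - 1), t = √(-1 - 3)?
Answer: -1792 + 336*I ≈ -1792.0 + 336.0*I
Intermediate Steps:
t = 2*I (t = √(-4) = 2*I ≈ 2.0*I)
Y(c, K) = (-1 + c)*(c + 2*I) (Y(c, K) = (c + 2*I)*(c - 1) = (c + 2*I)*(-1 + c) = (-1 + c)*(c + 2*I))
b(B, d) = -4 - (4 + B)*(B + d)
(34 + Y(-5, -2))*b(4, -1) = (34 + ((-5)² - 1*(-5) - 2*I + 2*I*(-5)))*(-4 - 1*4² - 4*4 - 4*(-1) - 1*4*(-1)) = (34 + (25 + 5 - 2*I - 10*I))*(-4 - 1*16 - 16 + 4 + 4) = (34 + (30 - 12*I))*(-4 - 16 - 16 + 4 + 4) = (64 - 12*I)*(-28) = -1792 + 336*I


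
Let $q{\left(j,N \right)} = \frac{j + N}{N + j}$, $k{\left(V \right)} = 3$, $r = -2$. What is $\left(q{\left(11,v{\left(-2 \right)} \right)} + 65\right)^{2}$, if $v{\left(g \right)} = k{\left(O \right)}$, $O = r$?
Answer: $4356$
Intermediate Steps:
$O = -2$
$v{\left(g \right)} = 3$
$q{\left(j,N \right)} = 1$ ($q{\left(j,N \right)} = \frac{N + j}{N + j} = 1$)
$\left(q{\left(11,v{\left(-2 \right)} \right)} + 65\right)^{2} = \left(1 + 65\right)^{2} = 66^{2} = 4356$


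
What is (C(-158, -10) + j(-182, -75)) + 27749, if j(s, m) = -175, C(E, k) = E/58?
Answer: 799567/29 ≈ 27571.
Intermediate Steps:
C(E, k) = E/58 (C(E, k) = E*(1/58) = E/58)
(C(-158, -10) + j(-182, -75)) + 27749 = ((1/58)*(-158) - 175) + 27749 = (-79/29 - 175) + 27749 = -5154/29 + 27749 = 799567/29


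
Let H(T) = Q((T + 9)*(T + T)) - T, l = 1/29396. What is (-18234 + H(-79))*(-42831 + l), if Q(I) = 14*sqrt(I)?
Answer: 22858235661625/29396 - 8813420525*sqrt(2765)/7349 ≈ 7.1453e+8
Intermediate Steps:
l = 1/29396 ≈ 3.4018e-5
H(T) = -T + 14*sqrt(2)*sqrt(T*(9 + T)) (H(T) = 14*sqrt((T + 9)*(T + T)) - T = 14*sqrt((9 + T)*(2*T)) - T = 14*sqrt(2*T*(9 + T)) - T = 14*(sqrt(2)*sqrt(T*(9 + T))) - T = 14*sqrt(2)*sqrt(T*(9 + T)) - T = -T + 14*sqrt(2)*sqrt(T*(9 + T)))
(-18234 + H(-79))*(-42831 + l) = (-18234 + (-1*(-79) + 14*sqrt(2)*sqrt(-79*(9 - 79))))*(-42831 + 1/29396) = (-18234 + (79 + 14*sqrt(2)*sqrt(-79*(-70))))*(-1259060075/29396) = (-18234 + (79 + 14*sqrt(2)*sqrt(5530)))*(-1259060075/29396) = (-18234 + (79 + 28*sqrt(2765)))*(-1259060075/29396) = (-18155 + 28*sqrt(2765))*(-1259060075/29396) = 22858235661625/29396 - 8813420525*sqrt(2765)/7349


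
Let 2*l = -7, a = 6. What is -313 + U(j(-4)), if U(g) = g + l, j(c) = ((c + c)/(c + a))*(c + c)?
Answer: -569/2 ≈ -284.50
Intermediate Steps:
l = -7/2 (l = (1/2)*(-7) = -7/2 ≈ -3.5000)
j(c) = 4*c**2/(6 + c) (j(c) = ((c + c)/(c + 6))*(c + c) = ((2*c)/(6 + c))*(2*c) = (2*c/(6 + c))*(2*c) = 4*c**2/(6 + c))
U(g) = -7/2 + g (U(g) = g - 7/2 = -7/2 + g)
-313 + U(j(-4)) = -313 + (-7/2 + 4*(-4)**2/(6 - 4)) = -313 + (-7/2 + 4*16/2) = -313 + (-7/2 + 4*16*(1/2)) = -313 + (-7/2 + 32) = -313 + 57/2 = -569/2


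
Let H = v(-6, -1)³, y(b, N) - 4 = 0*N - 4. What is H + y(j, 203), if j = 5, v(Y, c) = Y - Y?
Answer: 0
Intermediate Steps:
v(Y, c) = 0
y(b, N) = 0 (y(b, N) = 4 + (0*N - 4) = 4 + (0 - 4) = 4 - 4 = 0)
H = 0 (H = 0³ = 0)
H + y(j, 203) = 0 + 0 = 0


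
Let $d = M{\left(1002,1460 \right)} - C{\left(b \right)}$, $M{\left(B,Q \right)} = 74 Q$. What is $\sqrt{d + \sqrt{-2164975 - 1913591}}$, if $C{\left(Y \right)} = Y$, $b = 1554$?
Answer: $\sqrt{106486 + 3 i \sqrt{453174}} \approx 326.34 + 3.094 i$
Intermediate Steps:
$d = 106486$ ($d = 74 \cdot 1460 - 1554 = 108040 - 1554 = 106486$)
$\sqrt{d + \sqrt{-2164975 - 1913591}} = \sqrt{106486 + \sqrt{-2164975 - 1913591}} = \sqrt{106486 + \sqrt{-4078566}} = \sqrt{106486 + 3 i \sqrt{453174}}$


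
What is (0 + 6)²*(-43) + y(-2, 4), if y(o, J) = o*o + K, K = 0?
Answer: -1544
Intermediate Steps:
y(o, J) = o² (y(o, J) = o*o + 0 = o² + 0 = o²)
(0 + 6)²*(-43) + y(-2, 4) = (0 + 6)²*(-43) + (-2)² = 6²*(-43) + 4 = 36*(-43) + 4 = -1548 + 4 = -1544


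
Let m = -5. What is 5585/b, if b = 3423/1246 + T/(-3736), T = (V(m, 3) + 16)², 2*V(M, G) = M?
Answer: 7428139360/3588927 ≈ 2069.7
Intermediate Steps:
V(M, G) = M/2
T = 729/4 (T = ((½)*(-5) + 16)² = (-5/2 + 16)² = (27/2)² = 729/4 ≈ 182.25)
b = 3588927/1330016 (b = 3423/1246 + (729/4)/(-3736) = 3423*(1/1246) + (729/4)*(-1/3736) = 489/178 - 729/14944 = 3588927/1330016 ≈ 2.6984)
5585/b = 5585/(3588927/1330016) = 5585*(1330016/3588927) = 7428139360/3588927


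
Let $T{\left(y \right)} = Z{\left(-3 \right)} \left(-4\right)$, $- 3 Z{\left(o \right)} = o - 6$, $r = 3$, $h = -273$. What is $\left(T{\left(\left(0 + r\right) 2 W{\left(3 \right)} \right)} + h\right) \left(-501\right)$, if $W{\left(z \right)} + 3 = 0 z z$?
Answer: $142785$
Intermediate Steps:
$Z{\left(o \right)} = 2 - \frac{o}{3}$ ($Z{\left(o \right)} = - \frac{o - 6}{3} = - \frac{-6 + o}{3} = 2 - \frac{o}{3}$)
$W{\left(z \right)} = -3$ ($W{\left(z \right)} = -3 + 0 z z = -3 + 0 z = -3 + 0 = -3$)
$T{\left(y \right)} = -12$ ($T{\left(y \right)} = \left(2 - -1\right) \left(-4\right) = \left(2 + 1\right) \left(-4\right) = 3 \left(-4\right) = -12$)
$\left(T{\left(\left(0 + r\right) 2 W{\left(3 \right)} \right)} + h\right) \left(-501\right) = \left(-12 - 273\right) \left(-501\right) = \left(-285\right) \left(-501\right) = 142785$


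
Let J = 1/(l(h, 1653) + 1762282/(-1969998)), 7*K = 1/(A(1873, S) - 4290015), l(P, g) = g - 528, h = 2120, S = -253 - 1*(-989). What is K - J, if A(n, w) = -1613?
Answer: -14795926130669/16631558720108332 ≈ -0.00088963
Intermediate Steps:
S = 736 (S = -253 + 989 = 736)
l(P, g) = -528 + g
K = -1/30041396 (K = 1/(7*(-1613 - 4290015)) = (1/7)/(-4291628) = (1/7)*(-1/4291628) = -1/30041396 ≈ -3.3287e-8)
J = 984999/1107242734 (J = 1/((-528 + 1653) + 1762282/(-1969998)) = 1/(1125 + 1762282*(-1/1969998)) = 1/(1125 - 881141/984999) = 1/(1107242734/984999) = 984999/1107242734 ≈ 0.00088960)
K - J = -1/30041396 - 1*984999/1107242734 = -1/30041396 - 984999/1107242734 = -14795926130669/16631558720108332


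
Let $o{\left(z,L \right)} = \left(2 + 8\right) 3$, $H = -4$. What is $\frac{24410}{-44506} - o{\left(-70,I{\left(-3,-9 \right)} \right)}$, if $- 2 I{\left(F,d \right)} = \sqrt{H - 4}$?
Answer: $- \frac{679795}{22253} \approx -30.548$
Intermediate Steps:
$I{\left(F,d \right)} = - i \sqrt{2}$ ($I{\left(F,d \right)} = - \frac{\sqrt{-4 - 4}}{2} = - \frac{\sqrt{-8}}{2} = - \frac{2 i \sqrt{2}}{2} = - i \sqrt{2}$)
$o{\left(z,L \right)} = 30$ ($o{\left(z,L \right)} = 10 \cdot 3 = 30$)
$\frac{24410}{-44506} - o{\left(-70,I{\left(-3,-9 \right)} \right)} = \frac{24410}{-44506} - 30 = 24410 \left(- \frac{1}{44506}\right) - 30 = - \frac{12205}{22253} - 30 = - \frac{679795}{22253}$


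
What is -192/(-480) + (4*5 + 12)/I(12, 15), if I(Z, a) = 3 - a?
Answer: -34/15 ≈ -2.2667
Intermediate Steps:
-192/(-480) + (4*5 + 12)/I(12, 15) = -192/(-480) + (4*5 + 12)/(3 - 1*15) = -192*(-1/480) + (20 + 12)/(3 - 15) = ⅖ + 32/(-12) = ⅖ + 32*(-1/12) = ⅖ - 8/3 = -34/15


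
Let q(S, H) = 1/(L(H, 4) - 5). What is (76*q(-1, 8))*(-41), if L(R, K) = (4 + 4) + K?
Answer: -3116/7 ≈ -445.14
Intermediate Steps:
L(R, K) = 8 + K
q(S, H) = ⅐ (q(S, H) = 1/((8 + 4) - 5) = 1/(12 - 5) = 1/7 = ⅐)
(76*q(-1, 8))*(-41) = (76*(⅐))*(-41) = (76/7)*(-41) = -3116/7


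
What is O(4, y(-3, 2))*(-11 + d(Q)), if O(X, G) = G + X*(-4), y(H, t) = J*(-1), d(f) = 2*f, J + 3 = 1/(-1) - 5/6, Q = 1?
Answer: 201/2 ≈ 100.50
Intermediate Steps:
J = -29/6 (J = -3 + (1/(-1) - 5/6) = -3 + (1*(-1) - 5*⅙) = -3 + (-1 - ⅚) = -3 - 11/6 = -29/6 ≈ -4.8333)
y(H, t) = 29/6 (y(H, t) = -29/6*(-1) = 29/6)
O(X, G) = G - 4*X
O(4, y(-3, 2))*(-11 + d(Q)) = (29/6 - 4*4)*(-11 + 2*1) = (29/6 - 16)*(-11 + 2) = -67/6*(-9) = 201/2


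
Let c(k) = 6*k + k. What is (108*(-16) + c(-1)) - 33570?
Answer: -35305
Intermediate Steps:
c(k) = 7*k
(108*(-16) + c(-1)) - 33570 = (108*(-16) + 7*(-1)) - 33570 = (-1728 - 7) - 33570 = -1735 - 33570 = -35305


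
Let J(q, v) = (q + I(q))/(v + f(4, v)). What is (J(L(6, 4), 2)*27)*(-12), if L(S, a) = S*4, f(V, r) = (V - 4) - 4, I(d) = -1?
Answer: 3726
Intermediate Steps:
f(V, r) = -8 + V (f(V, r) = (-4 + V) - 4 = -8 + V)
L(S, a) = 4*S
J(q, v) = (-1 + q)/(-4 + v) (J(q, v) = (q - 1)/(v + (-8 + 4)) = (-1 + q)/(v - 4) = (-1 + q)/(-4 + v))
(J(L(6, 4), 2)*27)*(-12) = (((-1 + 4*6)/(-4 + 2))*27)*(-12) = (((-1 + 24)/(-2))*27)*(-12) = (-½*23*27)*(-12) = -23/2*27*(-12) = -621/2*(-12) = 3726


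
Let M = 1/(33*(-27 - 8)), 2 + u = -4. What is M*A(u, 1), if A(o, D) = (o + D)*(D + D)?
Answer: 2/231 ≈ 0.0086580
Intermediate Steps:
u = -6 (u = -2 - 4 = -6)
A(o, D) = 2*D*(D + o) (A(o, D) = (D + o)*(2*D) = 2*D*(D + o))
M = -1/1155 (M = 1/(33*(-35)) = 1/(-1155) = -1/1155 ≈ -0.00086580)
M*A(u, 1) = -2*(1 - 6)/1155 = -2*(-5)/1155 = -1/1155*(-10) = 2/231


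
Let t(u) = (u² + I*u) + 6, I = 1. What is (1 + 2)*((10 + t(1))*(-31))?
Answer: -1674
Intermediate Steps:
t(u) = 6 + u + u² (t(u) = (u² + 1*u) + 6 = (u² + u) + 6 = (u + u²) + 6 = 6 + u + u²)
(1 + 2)*((10 + t(1))*(-31)) = (1 + 2)*((10 + (6 + 1 + 1²))*(-31)) = 3*((10 + (6 + 1 + 1))*(-31)) = 3*((10 + 8)*(-31)) = 3*(18*(-31)) = 3*(-558) = -1674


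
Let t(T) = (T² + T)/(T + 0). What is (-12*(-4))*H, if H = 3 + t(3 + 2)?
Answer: 432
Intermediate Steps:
t(T) = (T + T²)/T
H = 9 (H = 3 + (1 + (3 + 2)) = 3 + (1 + 5) = 3 + 6 = 9)
(-12*(-4))*H = -12*(-4)*9 = 48*9 = 432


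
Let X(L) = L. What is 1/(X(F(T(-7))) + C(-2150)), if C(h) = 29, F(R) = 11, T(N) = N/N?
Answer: 1/40 ≈ 0.025000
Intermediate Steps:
T(N) = 1
1/(X(F(T(-7))) + C(-2150)) = 1/(11 + 29) = 1/40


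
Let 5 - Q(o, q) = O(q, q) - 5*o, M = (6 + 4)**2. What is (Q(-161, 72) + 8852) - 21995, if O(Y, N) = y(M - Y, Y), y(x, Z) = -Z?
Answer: -13871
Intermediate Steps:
M = 100 (M = 10**2 = 100)
O(Y, N) = -Y
Q(o, q) = 5 + q + 5*o (Q(o, q) = 5 - (-q - 5*o) = 5 + (q + 5*o) = 5 + q + 5*o)
(Q(-161, 72) + 8852) - 21995 = ((5 + 72 + 5*(-161)) + 8852) - 21995 = ((5 + 72 - 805) + 8852) - 21995 = (-728 + 8852) - 21995 = 8124 - 21995 = -13871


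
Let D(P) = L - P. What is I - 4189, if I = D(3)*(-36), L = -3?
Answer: -3973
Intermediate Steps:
D(P) = -3 - P
I = 216 (I = (-3 - 1*3)*(-36) = (-3 - 3)*(-36) = -6*(-36) = 216)
I - 4189 = 216 - 4189 = -3973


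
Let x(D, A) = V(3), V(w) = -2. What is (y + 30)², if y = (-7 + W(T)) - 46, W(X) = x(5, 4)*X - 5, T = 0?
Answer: 784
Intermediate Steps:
x(D, A) = -2
W(X) = -5 - 2*X (W(X) = -2*X - 5 = -5 - 2*X)
y = -58 (y = (-7 + (-5 - 2*0)) - 46 = (-7 + (-5 + 0)) - 46 = (-7 - 5) - 46 = -12 - 46 = -58)
(y + 30)² = (-58 + 30)² = (-28)² = 784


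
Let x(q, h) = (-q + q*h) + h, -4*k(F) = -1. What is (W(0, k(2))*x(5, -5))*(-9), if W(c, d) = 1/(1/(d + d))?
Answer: 315/2 ≈ 157.50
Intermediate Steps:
k(F) = ¼ (k(F) = -¼*(-1) = ¼)
x(q, h) = h - q + h*q (x(q, h) = (-q + h*q) + h = h - q + h*q)
W(c, d) = 2*d (W(c, d) = 1/(1/(2*d)) = 2*d)
(W(0, k(2))*x(5, -5))*(-9) = ((2*(¼))*(-5 - 1*5 - 5*5))*(-9) = ((-5 - 5 - 25)/2)*(-9) = ((½)*(-35))*(-9) = -35/2*(-9) = 315/2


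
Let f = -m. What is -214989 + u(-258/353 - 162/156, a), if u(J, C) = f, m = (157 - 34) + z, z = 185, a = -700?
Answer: -215297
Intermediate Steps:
m = 308 (m = (157 - 34) + 185 = 123 + 185 = 308)
f = -308 (f = -1*308 = -308)
u(J, C) = -308
-214989 + u(-258/353 - 162/156, a) = -214989 - 308 = -215297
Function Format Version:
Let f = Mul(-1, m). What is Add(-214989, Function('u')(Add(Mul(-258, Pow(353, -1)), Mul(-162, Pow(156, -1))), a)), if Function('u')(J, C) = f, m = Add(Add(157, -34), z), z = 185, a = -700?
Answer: -215297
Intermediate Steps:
m = 308 (m = Add(Add(157, -34), 185) = Add(123, 185) = 308)
f = -308 (f = Mul(-1, 308) = -308)
Function('u')(J, C) = -308
Add(-214989, Function('u')(Add(Mul(-258, Pow(353, -1)), Mul(-162, Pow(156, -1))), a)) = Add(-214989, -308) = -215297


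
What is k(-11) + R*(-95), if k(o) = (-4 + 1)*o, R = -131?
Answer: 12478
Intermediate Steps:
k(o) = -3*o
k(-11) + R*(-95) = -3*(-11) - 131*(-95) = 33 + 12445 = 12478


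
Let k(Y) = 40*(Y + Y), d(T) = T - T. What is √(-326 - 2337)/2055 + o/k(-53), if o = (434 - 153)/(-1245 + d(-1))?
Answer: 281/5278800 + I*√2663/2055 ≈ 5.3232e-5 + 0.025112*I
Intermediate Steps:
d(T) = 0
k(Y) = 80*Y (k(Y) = 40*(2*Y) = 80*Y)
o = -281/1245 (o = (434 - 153)/(-1245 + 0) = 281/(-1245) = 281*(-1/1245) = -281/1245 ≈ -0.22570)
√(-326 - 2337)/2055 + o/k(-53) = √(-326 - 2337)/2055 - 281/(1245*(80*(-53))) = √(-2663)*(1/2055) - 281/1245/(-4240) = (I*√2663)*(1/2055) - 281/1245*(-1/4240) = I*√2663/2055 + 281/5278800 = 281/5278800 + I*√2663/2055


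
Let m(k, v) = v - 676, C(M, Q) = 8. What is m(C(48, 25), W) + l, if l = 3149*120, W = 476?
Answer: 377680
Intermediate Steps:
m(k, v) = -676 + v
l = 377880
m(C(48, 25), W) + l = (-676 + 476) + 377880 = -200 + 377880 = 377680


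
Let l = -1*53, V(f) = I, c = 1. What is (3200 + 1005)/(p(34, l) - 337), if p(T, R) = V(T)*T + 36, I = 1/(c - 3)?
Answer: -4205/318 ≈ -13.223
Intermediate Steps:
I = -½ (I = 1/(1 - 3) = 1/(-2) = -½ ≈ -0.50000)
V(f) = -½
l = -53
p(T, R) = 36 - T/2 (p(T, R) = -T/2 + 36 = 36 - T/2)
(3200 + 1005)/(p(34, l) - 337) = (3200 + 1005)/((36 - ½*34) - 337) = 4205/((36 - 17) - 337) = 4205/(19 - 337) = 4205/(-318) = 4205*(-1/318) = -4205/318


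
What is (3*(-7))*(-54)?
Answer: 1134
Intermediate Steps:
(3*(-7))*(-54) = -21*(-54) = 1134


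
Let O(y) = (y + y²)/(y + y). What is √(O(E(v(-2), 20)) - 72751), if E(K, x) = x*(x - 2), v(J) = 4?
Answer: I*√290282/2 ≈ 269.39*I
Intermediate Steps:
E(K, x) = x*(-2 + x)
O(y) = (y + y²)/(2*y) (O(y) = (y + y²)/((2*y)) = (y + y²)*(1/(2*y)) = (y + y²)/(2*y))
√(O(E(v(-2), 20)) - 72751) = √((½ + (20*(-2 + 20))/2) - 72751) = √((½ + (20*18)/2) - 72751) = √((½ + (½)*360) - 72751) = √((½ + 180) - 72751) = √(361/2 - 72751) = √(-145141/2) = I*√290282/2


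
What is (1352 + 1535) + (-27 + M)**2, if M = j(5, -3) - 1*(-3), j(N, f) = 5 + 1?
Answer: 3211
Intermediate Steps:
j(N, f) = 6
M = 9 (M = 6 - 1*(-3) = 6 + 3 = 9)
(1352 + 1535) + (-27 + M)**2 = (1352 + 1535) + (-27 + 9)**2 = 2887 + (-18)**2 = 2887 + 324 = 3211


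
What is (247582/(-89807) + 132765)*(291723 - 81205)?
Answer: 2510001645334414/89807 ≈ 2.7949e+10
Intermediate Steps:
(247582/(-89807) + 132765)*(291723 - 81205) = (247582*(-1/89807) + 132765)*210518 = (-247582/89807 + 132765)*210518 = (11922978773/89807)*210518 = 2510001645334414/89807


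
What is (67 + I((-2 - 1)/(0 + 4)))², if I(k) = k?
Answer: 70225/16 ≈ 4389.1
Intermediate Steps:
(67 + I((-2 - 1)/(0 + 4)))² = (67 + (-2 - 1)/(0 + 4))² = (67 - 3/4)² = (67 - 3*¼)² = (67 - ¾)² = (265/4)² = 70225/16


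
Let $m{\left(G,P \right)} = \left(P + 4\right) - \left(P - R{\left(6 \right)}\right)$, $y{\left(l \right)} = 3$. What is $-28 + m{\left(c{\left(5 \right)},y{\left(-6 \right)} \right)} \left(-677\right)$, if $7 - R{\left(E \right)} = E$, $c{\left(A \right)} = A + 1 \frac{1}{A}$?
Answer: $-3413$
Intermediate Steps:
$c{\left(A \right)} = A + \frac{1}{A}$
$R{\left(E \right)} = 7 - E$
$m{\left(G,P \right)} = 5$ ($m{\left(G,P \right)} = \left(P + 4\right) - \left(-1 + P\right) = \left(4 + P\right) - \left(-1 + P\right) = 5$)
$-28 + m{\left(c{\left(5 \right)},y{\left(-6 \right)} \right)} \left(-677\right) = -28 + 5 \left(-677\right) = -28 - 3385 = -3413$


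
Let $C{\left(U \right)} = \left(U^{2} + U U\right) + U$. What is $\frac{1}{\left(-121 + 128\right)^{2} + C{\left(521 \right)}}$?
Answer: $\frac{1}{543452} \approx 1.8401 \cdot 10^{-6}$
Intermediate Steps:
$C{\left(U \right)} = U + 2 U^{2}$ ($C{\left(U \right)} = \left(U^{2} + U^{2}\right) + U = 2 U^{2} + U = U + 2 U^{2}$)
$\frac{1}{\left(-121 + 128\right)^{2} + C{\left(521 \right)}} = \frac{1}{\left(-121 + 128\right)^{2} + 521 \left(1 + 2 \cdot 521\right)} = \frac{1}{7^{2} + 521 \left(1 + 1042\right)} = \frac{1}{49 + 521 \cdot 1043} = \frac{1}{49 + 543403} = \frac{1}{543452}$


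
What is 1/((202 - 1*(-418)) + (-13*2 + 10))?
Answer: 1/604 ≈ 0.0016556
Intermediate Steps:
1/((202 - 1*(-418)) + (-13*2 + 10)) = 1/((202 + 418) + (-26 + 10)) = 1/(620 - 16) = 1/604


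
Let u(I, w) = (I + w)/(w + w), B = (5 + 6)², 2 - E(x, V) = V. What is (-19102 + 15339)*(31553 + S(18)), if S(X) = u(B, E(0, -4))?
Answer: -1425285169/12 ≈ -1.1877e+8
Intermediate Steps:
E(x, V) = 2 - V
B = 121 (B = 11² = 121)
u(I, w) = (I + w)/(2*w) (u(I, w) = (I + w)/((2*w)) = (I + w)*(1/(2*w)) = (I + w)/(2*w))
S(X) = 127/12 (S(X) = (121 + (2 - 1*(-4)))/(2*(2 - 1*(-4))) = (121 + (2 + 4))/(2*(2 + 4)) = (½)*(121 + 6)/6 = (½)*(⅙)*127 = 127/12)
(-19102 + 15339)*(31553 + S(18)) = (-19102 + 15339)*(31553 + 127/12) = -3763*378763/12 = -1425285169/12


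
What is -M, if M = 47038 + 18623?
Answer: -65661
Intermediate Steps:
M = 65661
-M = -1*65661 = -65661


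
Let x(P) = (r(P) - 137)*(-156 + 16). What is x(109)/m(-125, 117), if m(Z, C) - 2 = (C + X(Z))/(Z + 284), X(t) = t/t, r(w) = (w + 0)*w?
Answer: -65355360/109 ≈ -5.9959e+5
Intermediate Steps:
r(w) = w**2 (r(w) = w*w = w**2)
x(P) = 19180 - 140*P**2 (x(P) = (P**2 - 137)*(-156 + 16) = (-137 + P**2)*(-140) = 19180 - 140*P**2)
X(t) = 1
m(Z, C) = 2 + (1 + C)/(284 + Z) (m(Z, C) = 2 + (C + 1)/(Z + 284) = 2 + (1 + C)/(284 + Z))
x(109)/m(-125, 117) = (19180 - 140*109**2)/(((569 + 117 + 2*(-125))/(284 - 125))) = (19180 - 140*11881)/(((569 + 117 - 250)/159)) = (19180 - 1663340)/(((1/159)*436)) = -1644160/436/159 = -1644160*159/436 = -65355360/109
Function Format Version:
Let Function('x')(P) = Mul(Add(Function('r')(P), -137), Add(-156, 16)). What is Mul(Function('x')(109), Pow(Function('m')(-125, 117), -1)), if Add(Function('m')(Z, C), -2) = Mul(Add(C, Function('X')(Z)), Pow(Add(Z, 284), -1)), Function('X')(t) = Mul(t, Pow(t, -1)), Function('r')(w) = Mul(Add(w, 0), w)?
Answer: Rational(-65355360, 109) ≈ -5.9959e+5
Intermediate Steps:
Function('r')(w) = Pow(w, 2) (Function('r')(w) = Mul(w, w) = Pow(w, 2))
Function('x')(P) = Add(19180, Mul(-140, Pow(P, 2))) (Function('x')(P) = Mul(Add(Pow(P, 2), -137), Add(-156, 16)) = Mul(Add(-137, Pow(P, 2)), -140) = Add(19180, Mul(-140, Pow(P, 2))))
Function('X')(t) = 1
Function('m')(Z, C) = Add(2, Mul(Pow(Add(284, Z), -1), Add(1, C))) (Function('m')(Z, C) = Add(2, Mul(Add(C, 1), Pow(Add(Z, 284), -1))) = Add(2, Mul(Add(1, C), Pow(Add(284, Z), -1))) = Add(2, Mul(Pow(Add(284, Z), -1), Add(1, C))))
Mul(Function('x')(109), Pow(Function('m')(-125, 117), -1)) = Mul(Add(19180, Mul(-140, Pow(109, 2))), Pow(Mul(Pow(Add(284, -125), -1), Add(569, 117, Mul(2, -125))), -1)) = Mul(Add(19180, Mul(-140, 11881)), Pow(Mul(Pow(159, -1), Add(569, 117, -250)), -1)) = Mul(Add(19180, -1663340), Pow(Mul(Rational(1, 159), 436), -1)) = Mul(-1644160, Pow(Rational(436, 159), -1)) = Mul(-1644160, Rational(159, 436)) = Rational(-65355360, 109)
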